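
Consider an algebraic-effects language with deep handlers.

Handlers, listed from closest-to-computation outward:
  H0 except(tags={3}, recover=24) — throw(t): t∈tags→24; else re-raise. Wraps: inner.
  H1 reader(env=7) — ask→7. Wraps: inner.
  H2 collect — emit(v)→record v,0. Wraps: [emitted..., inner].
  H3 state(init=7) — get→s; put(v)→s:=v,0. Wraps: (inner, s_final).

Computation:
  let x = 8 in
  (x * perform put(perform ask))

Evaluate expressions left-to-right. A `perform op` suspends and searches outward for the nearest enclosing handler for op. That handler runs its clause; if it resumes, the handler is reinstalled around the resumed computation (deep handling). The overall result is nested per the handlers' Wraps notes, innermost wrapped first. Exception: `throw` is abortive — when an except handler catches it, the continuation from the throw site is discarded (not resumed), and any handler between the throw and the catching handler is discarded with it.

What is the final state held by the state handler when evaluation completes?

Answer: 7

Step-by-step:
ask @ H1 ⇒ 7
put(7) @ H3 ⇒ s:=7
H0 returns 0
H1 returns 0
H2 returns [0]
H3 returns ([0], 7)
= ([0], 7)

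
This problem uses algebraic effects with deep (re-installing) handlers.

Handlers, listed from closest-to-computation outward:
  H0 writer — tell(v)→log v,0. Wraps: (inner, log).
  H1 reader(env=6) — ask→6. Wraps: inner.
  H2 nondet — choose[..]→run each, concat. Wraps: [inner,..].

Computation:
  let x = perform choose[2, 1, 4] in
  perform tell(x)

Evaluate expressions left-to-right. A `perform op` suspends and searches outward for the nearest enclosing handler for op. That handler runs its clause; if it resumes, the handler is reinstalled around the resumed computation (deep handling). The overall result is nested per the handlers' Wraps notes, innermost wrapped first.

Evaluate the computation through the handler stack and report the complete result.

Evaluation trace:
choose[2, 1, 4] @ H2
  branch[0] choose=2:
    tell(2) @ H0 ⇒ log+=2
    H0 returns (0, (2))
    H1 returns (0, (2))
    H2 returns [(0, (2))]
  branch[1] choose=1:
    tell(1) @ H0 ⇒ log+=1
    H0 returns (0, (1))
    H1 returns (0, (1))
    H2 returns [(0, (1))]
  branch[2] choose=4:
    tell(4) @ H0 ⇒ log+=4
    H0 returns (0, (4))
    H1 returns (0, (4))
    H2 returns [(0, (4))]
= [(0, (2)), (0, (1)), (0, (4))]

Answer: [(0, (2)), (0, (1)), (0, (4))]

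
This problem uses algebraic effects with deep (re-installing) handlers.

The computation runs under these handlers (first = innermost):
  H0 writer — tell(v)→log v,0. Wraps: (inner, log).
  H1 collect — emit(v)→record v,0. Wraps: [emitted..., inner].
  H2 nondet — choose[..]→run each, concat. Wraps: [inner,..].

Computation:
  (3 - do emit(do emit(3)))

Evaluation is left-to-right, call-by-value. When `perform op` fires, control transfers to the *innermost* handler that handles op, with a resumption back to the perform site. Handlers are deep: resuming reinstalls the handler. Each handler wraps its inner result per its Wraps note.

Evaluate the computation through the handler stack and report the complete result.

Evaluation trace:
emit(3) @ H1 ⇒ out+=3
emit(0) @ H1 ⇒ out+=0
H0 returns (3, ())
H1 returns [3, 0, (3, ())]
H2 returns [[3, 0, (3, ())]]
= [[3, 0, (3, ())]]

Answer: [[3, 0, (3, ())]]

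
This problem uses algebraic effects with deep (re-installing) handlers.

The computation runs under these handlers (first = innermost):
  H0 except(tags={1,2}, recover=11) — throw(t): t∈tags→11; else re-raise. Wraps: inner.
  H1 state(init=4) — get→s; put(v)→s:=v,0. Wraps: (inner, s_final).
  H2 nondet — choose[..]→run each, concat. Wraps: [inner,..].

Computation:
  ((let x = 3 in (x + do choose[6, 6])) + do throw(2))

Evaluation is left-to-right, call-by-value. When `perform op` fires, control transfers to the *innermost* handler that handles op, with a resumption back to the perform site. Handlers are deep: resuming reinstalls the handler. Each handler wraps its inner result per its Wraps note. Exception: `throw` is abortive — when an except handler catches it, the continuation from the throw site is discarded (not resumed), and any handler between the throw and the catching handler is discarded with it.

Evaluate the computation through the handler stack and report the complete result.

Step-by-step:
choose[6, 6] @ H2
  branch[0] choose=6:
    throw(2) @ H0 caught ⇒ 11
    H1 returns (11, 4)
    H2 returns [(11, 4)]
  branch[1] choose=6:
    throw(2) @ H0 caught ⇒ 11
    H1 returns (11, 4)
    H2 returns [(11, 4)]
= [(11, 4), (11, 4)]

Answer: [(11, 4), (11, 4)]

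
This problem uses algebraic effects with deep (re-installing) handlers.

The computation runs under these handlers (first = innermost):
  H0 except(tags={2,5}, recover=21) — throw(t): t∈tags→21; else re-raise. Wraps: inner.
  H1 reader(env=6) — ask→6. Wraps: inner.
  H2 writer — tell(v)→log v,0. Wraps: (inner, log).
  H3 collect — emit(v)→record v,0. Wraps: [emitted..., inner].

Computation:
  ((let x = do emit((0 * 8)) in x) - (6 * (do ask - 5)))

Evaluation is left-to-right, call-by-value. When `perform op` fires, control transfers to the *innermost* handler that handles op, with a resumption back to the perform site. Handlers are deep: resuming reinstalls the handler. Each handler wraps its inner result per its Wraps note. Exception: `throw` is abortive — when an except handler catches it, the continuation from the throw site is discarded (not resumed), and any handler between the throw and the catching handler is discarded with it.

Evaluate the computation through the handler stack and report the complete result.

Evaluation trace:
emit(0) @ H3 ⇒ out+=0
ask @ H1 ⇒ 6
H0 returns -6
H1 returns -6
H2 returns (-6, ())
H3 returns [0, (-6, ())]
= [0, (-6, ())]

Answer: [0, (-6, ())]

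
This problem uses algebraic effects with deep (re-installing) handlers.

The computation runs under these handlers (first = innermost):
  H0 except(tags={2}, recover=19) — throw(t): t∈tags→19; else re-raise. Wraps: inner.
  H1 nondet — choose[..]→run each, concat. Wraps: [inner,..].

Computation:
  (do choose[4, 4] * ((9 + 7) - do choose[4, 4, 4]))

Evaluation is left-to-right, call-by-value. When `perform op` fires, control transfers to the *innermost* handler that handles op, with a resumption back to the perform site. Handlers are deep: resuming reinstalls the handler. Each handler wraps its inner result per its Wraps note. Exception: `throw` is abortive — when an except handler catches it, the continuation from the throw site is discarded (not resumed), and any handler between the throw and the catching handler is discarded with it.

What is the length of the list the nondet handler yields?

Evaluation trace:
choose[4, 4] @ H1
  branch[0] choose=4:
    choose[4, 4, 4] @ H1
      branch[0] choose=4:
        H0 returns 48
        H1 returns [48]
      branch[1] choose=4:
        H0 returns 48
        H1 returns [48]
      branch[2] choose=4:
        H0 returns 48
        H1 returns [48]
  branch[1] choose=4:
    choose[4, 4, 4] @ H1
      branch[0] choose=4:
        H0 returns 48
        H1 returns [48]
      branch[1] choose=4:
        H0 returns 48
        H1 returns [48]
      branch[2] choose=4:
        H0 returns 48
        H1 returns [48]
= [48, 48, 48, 48, 48, 48]

Answer: 6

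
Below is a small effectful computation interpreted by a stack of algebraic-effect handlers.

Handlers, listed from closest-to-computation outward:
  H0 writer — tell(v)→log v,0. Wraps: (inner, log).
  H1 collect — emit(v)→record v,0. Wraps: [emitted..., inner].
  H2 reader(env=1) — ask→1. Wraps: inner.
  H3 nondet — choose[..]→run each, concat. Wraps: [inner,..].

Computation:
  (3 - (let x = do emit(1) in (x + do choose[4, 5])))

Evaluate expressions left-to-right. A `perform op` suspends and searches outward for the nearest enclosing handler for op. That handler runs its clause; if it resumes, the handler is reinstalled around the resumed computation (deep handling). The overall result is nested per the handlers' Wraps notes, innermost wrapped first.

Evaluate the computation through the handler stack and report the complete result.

Answer: [[1, (-1, ())], [1, (-2, ())]]

Evaluation trace:
emit(1) @ H1 ⇒ out+=1
choose[4, 5] @ H3
  branch[0] choose=4:
    H0 returns (-1, ())
    H1 returns [1, (-1, ())]
    H2 returns [1, (-1, ())]
    H3 returns [[1, (-1, ())]]
  branch[1] choose=5:
    H0 returns (-2, ())
    H1 returns [1, (-2, ())]
    H2 returns [1, (-2, ())]
    H3 returns [[1, (-2, ())]]
= [[1, (-1, ())], [1, (-2, ())]]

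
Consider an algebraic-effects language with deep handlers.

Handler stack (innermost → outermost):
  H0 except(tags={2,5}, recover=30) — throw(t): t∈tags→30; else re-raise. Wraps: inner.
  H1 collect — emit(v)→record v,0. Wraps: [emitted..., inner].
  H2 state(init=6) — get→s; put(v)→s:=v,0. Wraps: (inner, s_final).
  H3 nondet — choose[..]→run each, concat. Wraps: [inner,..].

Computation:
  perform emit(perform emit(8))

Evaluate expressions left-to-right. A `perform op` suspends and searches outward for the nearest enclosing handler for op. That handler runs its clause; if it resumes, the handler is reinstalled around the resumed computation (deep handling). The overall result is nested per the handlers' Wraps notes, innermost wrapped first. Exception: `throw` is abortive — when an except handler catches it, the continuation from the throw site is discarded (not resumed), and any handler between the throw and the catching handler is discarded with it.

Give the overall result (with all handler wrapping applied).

Answer: [([8, 0, 0], 6)]

Working:
emit(8) @ H1 ⇒ out+=8
emit(0) @ H1 ⇒ out+=0
H0 returns 0
H1 returns [8, 0, 0]
H2 returns ([8, 0, 0], 6)
H3 returns [([8, 0, 0], 6)]
= [([8, 0, 0], 6)]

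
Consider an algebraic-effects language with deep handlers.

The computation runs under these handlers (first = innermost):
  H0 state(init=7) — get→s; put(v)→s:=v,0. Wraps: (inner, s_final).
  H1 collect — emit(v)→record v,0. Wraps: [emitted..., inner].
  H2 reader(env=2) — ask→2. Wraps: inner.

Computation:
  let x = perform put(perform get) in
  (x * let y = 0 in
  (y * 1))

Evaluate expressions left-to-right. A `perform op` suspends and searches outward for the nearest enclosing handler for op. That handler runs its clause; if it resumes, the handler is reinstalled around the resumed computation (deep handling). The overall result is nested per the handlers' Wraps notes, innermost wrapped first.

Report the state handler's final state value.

Evaluation trace:
get @ H0 ⇒ 7
put(7) @ H0 ⇒ s:=7
H0 returns (0, 7)
H1 returns [(0, 7)]
H2 returns [(0, 7)]
= [(0, 7)]

Answer: 7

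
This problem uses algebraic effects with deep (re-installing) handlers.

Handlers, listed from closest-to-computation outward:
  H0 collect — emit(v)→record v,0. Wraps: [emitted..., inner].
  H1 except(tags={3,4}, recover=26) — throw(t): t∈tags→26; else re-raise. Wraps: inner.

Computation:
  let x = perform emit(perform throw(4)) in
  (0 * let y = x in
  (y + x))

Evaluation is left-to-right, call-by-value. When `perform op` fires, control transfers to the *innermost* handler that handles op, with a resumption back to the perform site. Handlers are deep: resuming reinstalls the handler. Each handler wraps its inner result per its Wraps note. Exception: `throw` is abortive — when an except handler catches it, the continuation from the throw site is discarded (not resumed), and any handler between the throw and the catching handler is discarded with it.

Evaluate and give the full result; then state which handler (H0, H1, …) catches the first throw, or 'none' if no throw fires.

Step-by-step:
throw(4) @ H1 caught ⇒ 26
= 26

Answer: 26 ; first throw caught by: H1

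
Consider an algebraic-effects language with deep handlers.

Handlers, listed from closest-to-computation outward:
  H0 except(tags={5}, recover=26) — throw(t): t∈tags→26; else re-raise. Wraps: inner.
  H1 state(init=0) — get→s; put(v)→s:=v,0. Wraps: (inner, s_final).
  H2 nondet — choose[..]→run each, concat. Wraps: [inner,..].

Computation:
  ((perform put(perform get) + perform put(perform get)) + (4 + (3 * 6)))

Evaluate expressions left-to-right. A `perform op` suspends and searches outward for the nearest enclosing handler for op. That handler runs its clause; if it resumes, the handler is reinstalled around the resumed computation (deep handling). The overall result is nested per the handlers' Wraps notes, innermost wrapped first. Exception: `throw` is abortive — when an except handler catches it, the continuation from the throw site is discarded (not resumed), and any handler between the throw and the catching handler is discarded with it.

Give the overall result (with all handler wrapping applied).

Step-by-step:
get @ H1 ⇒ 0
put(0) @ H1 ⇒ s:=0
get @ H1 ⇒ 0
put(0) @ H1 ⇒ s:=0
H0 returns 22
H1 returns (22, 0)
H2 returns [(22, 0)]
= [(22, 0)]

Answer: [(22, 0)]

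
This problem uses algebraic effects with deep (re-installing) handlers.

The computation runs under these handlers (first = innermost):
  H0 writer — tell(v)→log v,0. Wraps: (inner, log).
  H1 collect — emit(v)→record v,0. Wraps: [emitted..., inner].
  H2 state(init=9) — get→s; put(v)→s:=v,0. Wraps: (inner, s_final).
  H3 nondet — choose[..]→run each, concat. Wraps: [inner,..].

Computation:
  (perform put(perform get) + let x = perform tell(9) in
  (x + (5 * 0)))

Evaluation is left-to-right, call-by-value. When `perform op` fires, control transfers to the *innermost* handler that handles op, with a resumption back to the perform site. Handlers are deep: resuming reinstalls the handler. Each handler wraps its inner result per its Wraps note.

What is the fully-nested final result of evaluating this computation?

Answer: [([(0, (9))], 9)]

Step-by-step:
get @ H2 ⇒ 9
put(9) @ H2 ⇒ s:=9
tell(9) @ H0 ⇒ log+=9
H0 returns (0, (9))
H1 returns [(0, (9))]
H2 returns ([(0, (9))], 9)
H3 returns [([(0, (9))], 9)]
= [([(0, (9))], 9)]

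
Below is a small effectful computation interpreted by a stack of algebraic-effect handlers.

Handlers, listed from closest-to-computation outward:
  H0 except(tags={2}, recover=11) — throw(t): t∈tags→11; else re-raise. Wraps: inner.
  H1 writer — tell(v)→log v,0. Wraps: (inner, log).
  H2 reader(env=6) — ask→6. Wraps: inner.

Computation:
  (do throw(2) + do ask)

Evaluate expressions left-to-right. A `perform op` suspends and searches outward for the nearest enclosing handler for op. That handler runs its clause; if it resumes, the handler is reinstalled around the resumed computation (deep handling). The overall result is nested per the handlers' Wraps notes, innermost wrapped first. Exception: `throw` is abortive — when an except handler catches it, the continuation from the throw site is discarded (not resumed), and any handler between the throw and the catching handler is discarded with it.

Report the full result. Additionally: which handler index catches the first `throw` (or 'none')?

Evaluation trace:
throw(2) @ H0 caught ⇒ 11
H1 returns (11, ())
H2 returns (11, ())
= (11, ())

Answer: (11, ()) ; first throw caught by: H0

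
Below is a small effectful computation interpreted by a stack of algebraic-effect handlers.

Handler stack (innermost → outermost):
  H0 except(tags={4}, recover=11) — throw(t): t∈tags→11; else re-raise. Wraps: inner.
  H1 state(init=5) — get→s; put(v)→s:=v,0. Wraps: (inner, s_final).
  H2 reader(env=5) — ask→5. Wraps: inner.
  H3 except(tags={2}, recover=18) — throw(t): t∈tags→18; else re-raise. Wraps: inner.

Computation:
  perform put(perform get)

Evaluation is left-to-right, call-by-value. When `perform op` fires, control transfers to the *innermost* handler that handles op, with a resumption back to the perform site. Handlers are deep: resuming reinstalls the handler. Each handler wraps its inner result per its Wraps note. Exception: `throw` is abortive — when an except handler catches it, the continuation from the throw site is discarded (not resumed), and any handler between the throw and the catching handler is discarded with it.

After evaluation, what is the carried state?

Step-by-step:
get @ H1 ⇒ 5
put(5) @ H1 ⇒ s:=5
H0 returns 0
H1 returns (0, 5)
H2 returns (0, 5)
H3 returns (0, 5)
= (0, 5)

Answer: 5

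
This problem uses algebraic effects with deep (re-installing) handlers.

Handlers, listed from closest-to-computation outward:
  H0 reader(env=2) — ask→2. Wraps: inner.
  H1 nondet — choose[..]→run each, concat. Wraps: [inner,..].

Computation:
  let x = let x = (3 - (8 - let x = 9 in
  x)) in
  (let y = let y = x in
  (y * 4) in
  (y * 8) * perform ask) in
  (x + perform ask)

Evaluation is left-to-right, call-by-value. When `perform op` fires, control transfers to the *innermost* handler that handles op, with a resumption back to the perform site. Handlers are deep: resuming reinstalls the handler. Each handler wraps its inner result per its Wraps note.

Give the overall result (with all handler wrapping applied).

Answer: [258]

Step-by-step:
ask @ H0 ⇒ 2
ask @ H0 ⇒ 2
H0 returns 258
H1 returns [258]
= [258]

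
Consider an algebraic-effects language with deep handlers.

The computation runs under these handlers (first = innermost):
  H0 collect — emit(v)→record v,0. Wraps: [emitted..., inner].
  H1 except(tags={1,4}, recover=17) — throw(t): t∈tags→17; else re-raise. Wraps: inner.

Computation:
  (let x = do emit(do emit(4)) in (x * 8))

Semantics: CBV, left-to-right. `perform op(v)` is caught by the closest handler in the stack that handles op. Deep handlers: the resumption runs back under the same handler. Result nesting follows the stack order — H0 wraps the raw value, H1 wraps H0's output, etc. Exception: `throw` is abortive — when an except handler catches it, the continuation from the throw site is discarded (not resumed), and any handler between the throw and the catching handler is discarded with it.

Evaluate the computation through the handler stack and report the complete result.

Step-by-step:
emit(4) @ H0 ⇒ out+=4
emit(0) @ H0 ⇒ out+=0
H0 returns [4, 0, 0]
H1 returns [4, 0, 0]
= [4, 0, 0]

Answer: [4, 0, 0]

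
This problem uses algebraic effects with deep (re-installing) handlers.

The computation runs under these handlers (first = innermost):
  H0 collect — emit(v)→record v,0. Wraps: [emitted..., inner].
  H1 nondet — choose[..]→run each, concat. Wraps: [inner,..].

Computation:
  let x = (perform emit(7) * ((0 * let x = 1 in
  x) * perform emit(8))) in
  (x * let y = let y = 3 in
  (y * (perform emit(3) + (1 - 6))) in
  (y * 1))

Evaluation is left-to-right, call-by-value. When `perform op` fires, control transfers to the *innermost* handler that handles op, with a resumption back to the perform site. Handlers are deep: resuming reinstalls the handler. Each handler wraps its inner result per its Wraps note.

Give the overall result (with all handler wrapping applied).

Answer: [[7, 8, 3, 0]]

Step-by-step:
emit(7) @ H0 ⇒ out+=7
emit(8) @ H0 ⇒ out+=8
emit(3) @ H0 ⇒ out+=3
H0 returns [7, 8, 3, 0]
H1 returns [[7, 8, 3, 0]]
= [[7, 8, 3, 0]]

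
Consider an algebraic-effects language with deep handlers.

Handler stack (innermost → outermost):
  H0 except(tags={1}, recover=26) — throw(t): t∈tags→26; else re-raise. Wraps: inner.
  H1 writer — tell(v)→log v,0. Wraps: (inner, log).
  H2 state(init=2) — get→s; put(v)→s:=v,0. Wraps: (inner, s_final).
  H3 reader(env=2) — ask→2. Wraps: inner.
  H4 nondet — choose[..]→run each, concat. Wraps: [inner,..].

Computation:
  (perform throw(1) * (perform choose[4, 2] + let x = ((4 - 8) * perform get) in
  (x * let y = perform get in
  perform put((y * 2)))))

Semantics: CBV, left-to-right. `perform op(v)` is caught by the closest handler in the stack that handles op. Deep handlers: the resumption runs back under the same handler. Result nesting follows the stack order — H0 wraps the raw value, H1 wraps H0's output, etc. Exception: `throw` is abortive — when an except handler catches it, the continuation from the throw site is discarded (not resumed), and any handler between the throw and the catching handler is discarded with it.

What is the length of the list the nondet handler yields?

Step-by-step:
throw(1) @ H0 caught ⇒ 26
H1 returns (26, ())
H2 returns ((26, ()), 2)
H3 returns ((26, ()), 2)
H4 returns [((26, ()), 2)]
= [((26, ()), 2)]

Answer: 1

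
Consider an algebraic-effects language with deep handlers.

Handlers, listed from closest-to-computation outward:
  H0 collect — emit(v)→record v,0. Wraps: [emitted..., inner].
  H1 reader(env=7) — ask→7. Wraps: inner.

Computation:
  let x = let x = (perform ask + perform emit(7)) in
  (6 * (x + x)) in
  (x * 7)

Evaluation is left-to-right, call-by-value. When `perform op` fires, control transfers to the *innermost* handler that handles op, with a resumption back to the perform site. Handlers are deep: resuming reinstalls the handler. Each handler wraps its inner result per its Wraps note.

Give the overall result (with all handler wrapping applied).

Answer: [7, 588]

Evaluation trace:
ask @ H1 ⇒ 7
emit(7) @ H0 ⇒ out+=7
H0 returns [7, 588]
H1 returns [7, 588]
= [7, 588]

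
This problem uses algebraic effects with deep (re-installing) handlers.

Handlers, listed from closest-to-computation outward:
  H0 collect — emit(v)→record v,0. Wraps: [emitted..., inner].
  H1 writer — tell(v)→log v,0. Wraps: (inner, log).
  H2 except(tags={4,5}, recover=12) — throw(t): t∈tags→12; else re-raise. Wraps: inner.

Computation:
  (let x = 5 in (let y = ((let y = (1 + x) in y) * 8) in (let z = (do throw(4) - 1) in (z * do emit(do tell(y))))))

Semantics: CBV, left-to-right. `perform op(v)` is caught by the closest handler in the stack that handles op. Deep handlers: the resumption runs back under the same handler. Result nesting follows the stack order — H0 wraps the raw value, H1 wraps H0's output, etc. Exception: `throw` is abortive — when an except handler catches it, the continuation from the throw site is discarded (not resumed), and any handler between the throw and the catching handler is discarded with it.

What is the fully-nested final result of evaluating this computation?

Working:
throw(4) @ H2 caught ⇒ 12
= 12

Answer: 12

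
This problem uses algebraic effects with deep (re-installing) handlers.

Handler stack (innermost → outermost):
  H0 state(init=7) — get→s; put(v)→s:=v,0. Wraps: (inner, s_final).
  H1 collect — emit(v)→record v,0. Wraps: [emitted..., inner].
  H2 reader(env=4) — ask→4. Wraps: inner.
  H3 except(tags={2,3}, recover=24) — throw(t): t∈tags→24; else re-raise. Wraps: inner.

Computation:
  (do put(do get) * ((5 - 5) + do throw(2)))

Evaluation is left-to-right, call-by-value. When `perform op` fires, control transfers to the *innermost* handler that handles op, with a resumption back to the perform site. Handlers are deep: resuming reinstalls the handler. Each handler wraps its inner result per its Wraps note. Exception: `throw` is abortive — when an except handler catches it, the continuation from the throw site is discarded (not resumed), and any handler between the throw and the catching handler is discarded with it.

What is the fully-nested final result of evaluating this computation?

Step-by-step:
get @ H0 ⇒ 7
put(7) @ H0 ⇒ s:=7
throw(2) @ H3 caught ⇒ 24
= 24

Answer: 24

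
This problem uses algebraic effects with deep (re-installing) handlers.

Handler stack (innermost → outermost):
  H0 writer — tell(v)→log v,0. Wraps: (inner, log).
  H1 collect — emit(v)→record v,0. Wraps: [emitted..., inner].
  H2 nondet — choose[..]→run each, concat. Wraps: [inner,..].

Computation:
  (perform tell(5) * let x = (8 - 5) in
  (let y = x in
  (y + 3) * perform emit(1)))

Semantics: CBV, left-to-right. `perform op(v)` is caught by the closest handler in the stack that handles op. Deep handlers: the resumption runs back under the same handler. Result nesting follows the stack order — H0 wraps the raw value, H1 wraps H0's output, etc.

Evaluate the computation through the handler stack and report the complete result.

Answer: [[1, (0, (5))]]

Working:
tell(5) @ H0 ⇒ log+=5
emit(1) @ H1 ⇒ out+=1
H0 returns (0, (5))
H1 returns [1, (0, (5))]
H2 returns [[1, (0, (5))]]
= [[1, (0, (5))]]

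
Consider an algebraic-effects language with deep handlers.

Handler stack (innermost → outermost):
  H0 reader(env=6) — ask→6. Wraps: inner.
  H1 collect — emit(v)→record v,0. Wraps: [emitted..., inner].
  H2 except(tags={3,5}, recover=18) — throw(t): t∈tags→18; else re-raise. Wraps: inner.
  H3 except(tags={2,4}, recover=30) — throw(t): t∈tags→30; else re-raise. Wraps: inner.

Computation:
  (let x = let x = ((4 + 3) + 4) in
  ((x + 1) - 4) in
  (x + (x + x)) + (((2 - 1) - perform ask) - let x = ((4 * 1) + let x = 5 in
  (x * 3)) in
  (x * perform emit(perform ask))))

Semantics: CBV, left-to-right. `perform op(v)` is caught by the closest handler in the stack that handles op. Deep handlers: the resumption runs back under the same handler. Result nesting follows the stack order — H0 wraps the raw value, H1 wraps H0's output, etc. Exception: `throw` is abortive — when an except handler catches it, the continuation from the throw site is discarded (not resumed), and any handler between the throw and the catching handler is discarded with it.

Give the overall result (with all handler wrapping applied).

Step-by-step:
ask @ H0 ⇒ 6
ask @ H0 ⇒ 6
emit(6) @ H1 ⇒ out+=6
H0 returns 19
H1 returns [6, 19]
H2 returns [6, 19]
H3 returns [6, 19]
= [6, 19]

Answer: [6, 19]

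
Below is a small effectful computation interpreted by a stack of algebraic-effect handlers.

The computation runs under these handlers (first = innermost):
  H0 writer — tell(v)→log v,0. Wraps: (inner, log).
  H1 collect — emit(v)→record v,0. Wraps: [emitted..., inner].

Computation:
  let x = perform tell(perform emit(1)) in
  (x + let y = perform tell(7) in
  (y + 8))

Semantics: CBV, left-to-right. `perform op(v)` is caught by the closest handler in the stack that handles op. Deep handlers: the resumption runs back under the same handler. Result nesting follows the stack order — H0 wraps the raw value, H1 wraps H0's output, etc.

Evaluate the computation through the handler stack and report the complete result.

Answer: [1, (8, (0, 7))]

Evaluation trace:
emit(1) @ H1 ⇒ out+=1
tell(0) @ H0 ⇒ log+=0
tell(7) @ H0 ⇒ log+=7
H0 returns (8, (0, 7))
H1 returns [1, (8, (0, 7))]
= [1, (8, (0, 7))]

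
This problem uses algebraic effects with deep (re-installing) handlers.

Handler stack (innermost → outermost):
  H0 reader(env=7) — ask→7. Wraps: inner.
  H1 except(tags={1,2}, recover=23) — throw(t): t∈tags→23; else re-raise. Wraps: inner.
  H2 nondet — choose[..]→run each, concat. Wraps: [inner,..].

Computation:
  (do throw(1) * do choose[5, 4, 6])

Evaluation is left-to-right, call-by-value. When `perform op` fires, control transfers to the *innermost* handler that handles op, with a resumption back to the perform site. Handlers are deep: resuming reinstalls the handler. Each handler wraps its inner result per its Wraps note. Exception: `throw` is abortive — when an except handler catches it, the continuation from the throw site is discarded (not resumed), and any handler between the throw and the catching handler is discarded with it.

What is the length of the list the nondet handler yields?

Answer: 1

Working:
throw(1) @ H1 caught ⇒ 23
H2 returns [23]
= [23]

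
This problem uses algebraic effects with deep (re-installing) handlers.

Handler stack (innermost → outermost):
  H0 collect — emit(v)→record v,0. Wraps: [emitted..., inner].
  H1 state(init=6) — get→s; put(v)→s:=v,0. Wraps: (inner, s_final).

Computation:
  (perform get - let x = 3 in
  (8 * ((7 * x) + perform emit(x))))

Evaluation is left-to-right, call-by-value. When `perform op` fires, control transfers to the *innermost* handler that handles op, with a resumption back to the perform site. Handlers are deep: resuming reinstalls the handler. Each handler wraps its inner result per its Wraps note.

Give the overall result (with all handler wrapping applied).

Working:
get @ H1 ⇒ 6
emit(3) @ H0 ⇒ out+=3
H0 returns [3, -162]
H1 returns ([3, -162], 6)
= ([3, -162], 6)

Answer: ([3, -162], 6)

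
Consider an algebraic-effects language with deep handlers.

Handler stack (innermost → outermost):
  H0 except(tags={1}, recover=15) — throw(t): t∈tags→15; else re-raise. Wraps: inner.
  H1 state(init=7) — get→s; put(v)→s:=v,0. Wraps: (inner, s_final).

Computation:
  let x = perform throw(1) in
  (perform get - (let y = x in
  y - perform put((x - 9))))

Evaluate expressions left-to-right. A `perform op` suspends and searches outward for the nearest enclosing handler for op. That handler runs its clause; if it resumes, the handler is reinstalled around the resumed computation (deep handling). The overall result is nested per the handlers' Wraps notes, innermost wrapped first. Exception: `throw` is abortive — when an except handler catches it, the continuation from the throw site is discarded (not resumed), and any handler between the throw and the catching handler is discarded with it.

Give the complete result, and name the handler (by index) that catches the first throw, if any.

Answer: (15, 7) ; first throw caught by: H0

Evaluation trace:
throw(1) @ H0 caught ⇒ 15
H1 returns (15, 7)
= (15, 7)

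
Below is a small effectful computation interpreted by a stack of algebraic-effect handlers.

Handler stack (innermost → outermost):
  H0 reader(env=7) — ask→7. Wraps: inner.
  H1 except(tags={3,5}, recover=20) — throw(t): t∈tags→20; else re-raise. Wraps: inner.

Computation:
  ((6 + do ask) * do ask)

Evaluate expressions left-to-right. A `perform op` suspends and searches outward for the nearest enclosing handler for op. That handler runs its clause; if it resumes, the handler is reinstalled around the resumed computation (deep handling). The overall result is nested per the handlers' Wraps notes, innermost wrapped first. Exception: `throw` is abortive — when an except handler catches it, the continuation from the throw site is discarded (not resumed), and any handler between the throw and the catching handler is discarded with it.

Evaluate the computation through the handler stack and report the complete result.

Answer: 91

Evaluation trace:
ask @ H0 ⇒ 7
ask @ H0 ⇒ 7
H0 returns 91
H1 returns 91
= 91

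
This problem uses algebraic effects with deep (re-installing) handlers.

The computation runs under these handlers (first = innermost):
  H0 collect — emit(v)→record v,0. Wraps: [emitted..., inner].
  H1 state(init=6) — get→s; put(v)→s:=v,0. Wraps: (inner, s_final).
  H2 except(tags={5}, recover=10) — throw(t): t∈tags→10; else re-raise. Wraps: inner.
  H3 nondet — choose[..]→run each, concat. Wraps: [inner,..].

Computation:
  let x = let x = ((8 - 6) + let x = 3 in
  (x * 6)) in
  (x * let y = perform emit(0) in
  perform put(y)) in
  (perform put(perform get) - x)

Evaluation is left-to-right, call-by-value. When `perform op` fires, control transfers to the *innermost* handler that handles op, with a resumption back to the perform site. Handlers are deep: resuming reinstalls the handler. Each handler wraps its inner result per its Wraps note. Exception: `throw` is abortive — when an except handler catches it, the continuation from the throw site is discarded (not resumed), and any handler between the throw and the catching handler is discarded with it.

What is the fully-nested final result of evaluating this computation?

Evaluation trace:
emit(0) @ H0 ⇒ out+=0
put(0) @ H1 ⇒ s:=0
get @ H1 ⇒ 0
put(0) @ H1 ⇒ s:=0
H0 returns [0, 0]
H1 returns ([0, 0], 0)
H2 returns ([0, 0], 0)
H3 returns [([0, 0], 0)]
= [([0, 0], 0)]

Answer: [([0, 0], 0)]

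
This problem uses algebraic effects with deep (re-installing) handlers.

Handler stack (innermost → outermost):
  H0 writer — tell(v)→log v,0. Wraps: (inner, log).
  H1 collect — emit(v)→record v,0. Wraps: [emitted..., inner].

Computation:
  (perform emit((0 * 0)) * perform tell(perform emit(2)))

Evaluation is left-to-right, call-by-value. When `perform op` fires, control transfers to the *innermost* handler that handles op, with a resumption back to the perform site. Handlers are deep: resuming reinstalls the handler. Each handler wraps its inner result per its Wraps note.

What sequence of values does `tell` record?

Working:
emit(0) @ H1 ⇒ out+=0
emit(2) @ H1 ⇒ out+=2
tell(0) @ H0 ⇒ log+=0
H0 returns (0, (0))
H1 returns [0, 2, (0, (0))]
= [0, 2, (0, (0))]

Answer: (0)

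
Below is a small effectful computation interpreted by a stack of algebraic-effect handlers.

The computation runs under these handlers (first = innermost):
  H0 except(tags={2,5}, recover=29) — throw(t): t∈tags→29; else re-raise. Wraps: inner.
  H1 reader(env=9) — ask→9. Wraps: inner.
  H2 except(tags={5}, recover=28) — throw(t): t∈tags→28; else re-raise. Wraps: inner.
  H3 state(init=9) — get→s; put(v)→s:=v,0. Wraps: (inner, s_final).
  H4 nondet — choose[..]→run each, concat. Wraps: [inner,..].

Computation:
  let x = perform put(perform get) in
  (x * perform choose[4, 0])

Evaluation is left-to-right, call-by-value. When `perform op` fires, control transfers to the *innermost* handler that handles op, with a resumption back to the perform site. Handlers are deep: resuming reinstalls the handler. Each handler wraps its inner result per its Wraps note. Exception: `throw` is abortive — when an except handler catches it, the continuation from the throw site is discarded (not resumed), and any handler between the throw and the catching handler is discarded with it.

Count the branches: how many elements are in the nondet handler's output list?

Answer: 2

Working:
get @ H3 ⇒ 9
put(9) @ H3 ⇒ s:=9
choose[4, 0] @ H4
  branch[0] choose=4:
    H0 returns 0
    H1 returns 0
    H2 returns 0
    H3 returns (0, 9)
    H4 returns [(0, 9)]
  branch[1] choose=0:
    H0 returns 0
    H1 returns 0
    H2 returns 0
    H3 returns (0, 9)
    H4 returns [(0, 9)]
= [(0, 9), (0, 9)]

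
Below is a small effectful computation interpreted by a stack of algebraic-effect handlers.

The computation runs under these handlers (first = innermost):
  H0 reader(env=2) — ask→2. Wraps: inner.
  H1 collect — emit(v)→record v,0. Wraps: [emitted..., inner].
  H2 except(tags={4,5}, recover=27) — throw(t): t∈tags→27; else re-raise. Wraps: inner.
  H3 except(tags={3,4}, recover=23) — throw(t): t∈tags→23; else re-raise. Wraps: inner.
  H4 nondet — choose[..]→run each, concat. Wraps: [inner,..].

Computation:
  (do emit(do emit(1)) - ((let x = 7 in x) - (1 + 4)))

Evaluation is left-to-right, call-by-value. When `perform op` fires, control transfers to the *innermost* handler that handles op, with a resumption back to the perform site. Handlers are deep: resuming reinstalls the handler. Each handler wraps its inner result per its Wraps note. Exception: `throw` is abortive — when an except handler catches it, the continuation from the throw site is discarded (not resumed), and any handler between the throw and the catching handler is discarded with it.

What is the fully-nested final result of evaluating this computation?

Answer: [[1, 0, -2]]

Evaluation trace:
emit(1) @ H1 ⇒ out+=1
emit(0) @ H1 ⇒ out+=0
H0 returns -2
H1 returns [1, 0, -2]
H2 returns [1, 0, -2]
H3 returns [1, 0, -2]
H4 returns [[1, 0, -2]]
= [[1, 0, -2]]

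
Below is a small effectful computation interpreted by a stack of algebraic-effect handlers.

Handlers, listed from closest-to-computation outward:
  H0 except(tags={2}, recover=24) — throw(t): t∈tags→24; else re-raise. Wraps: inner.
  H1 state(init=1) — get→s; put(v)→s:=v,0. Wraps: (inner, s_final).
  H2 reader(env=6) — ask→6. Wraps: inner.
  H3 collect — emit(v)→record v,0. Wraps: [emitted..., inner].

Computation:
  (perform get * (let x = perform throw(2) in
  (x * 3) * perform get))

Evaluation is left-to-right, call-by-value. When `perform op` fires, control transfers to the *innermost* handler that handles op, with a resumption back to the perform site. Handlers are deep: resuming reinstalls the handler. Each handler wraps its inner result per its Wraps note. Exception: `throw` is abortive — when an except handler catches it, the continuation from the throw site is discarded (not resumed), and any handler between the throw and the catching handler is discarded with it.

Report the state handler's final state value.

Step-by-step:
get @ H1 ⇒ 1
throw(2) @ H0 caught ⇒ 24
H1 returns (24, 1)
H2 returns (24, 1)
H3 returns [(24, 1)]
= [(24, 1)]

Answer: 1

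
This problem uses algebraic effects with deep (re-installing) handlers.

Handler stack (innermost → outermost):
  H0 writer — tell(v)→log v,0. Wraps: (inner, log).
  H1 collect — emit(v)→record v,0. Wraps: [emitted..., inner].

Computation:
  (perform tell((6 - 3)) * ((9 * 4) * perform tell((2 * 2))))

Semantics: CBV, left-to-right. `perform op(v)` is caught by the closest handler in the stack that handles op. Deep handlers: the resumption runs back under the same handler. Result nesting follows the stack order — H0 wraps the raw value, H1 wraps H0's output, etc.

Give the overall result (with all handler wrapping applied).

Working:
tell(3) @ H0 ⇒ log+=3
tell(4) @ H0 ⇒ log+=4
H0 returns (0, (3, 4))
H1 returns [(0, (3, 4))]
= [(0, (3, 4))]

Answer: [(0, (3, 4))]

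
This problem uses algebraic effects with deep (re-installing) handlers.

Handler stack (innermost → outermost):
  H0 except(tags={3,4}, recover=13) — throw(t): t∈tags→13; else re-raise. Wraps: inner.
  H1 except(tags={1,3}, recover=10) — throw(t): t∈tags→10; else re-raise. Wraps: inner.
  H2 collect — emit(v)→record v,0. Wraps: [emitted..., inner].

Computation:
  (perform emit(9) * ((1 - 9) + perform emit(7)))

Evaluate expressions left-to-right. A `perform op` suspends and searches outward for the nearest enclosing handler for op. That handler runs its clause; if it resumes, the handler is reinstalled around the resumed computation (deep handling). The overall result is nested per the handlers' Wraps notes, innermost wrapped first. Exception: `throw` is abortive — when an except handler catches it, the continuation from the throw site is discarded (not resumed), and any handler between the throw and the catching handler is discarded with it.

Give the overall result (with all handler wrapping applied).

Answer: [9, 7, 0]

Evaluation trace:
emit(9) @ H2 ⇒ out+=9
emit(7) @ H2 ⇒ out+=7
H0 returns 0
H1 returns 0
H2 returns [9, 7, 0]
= [9, 7, 0]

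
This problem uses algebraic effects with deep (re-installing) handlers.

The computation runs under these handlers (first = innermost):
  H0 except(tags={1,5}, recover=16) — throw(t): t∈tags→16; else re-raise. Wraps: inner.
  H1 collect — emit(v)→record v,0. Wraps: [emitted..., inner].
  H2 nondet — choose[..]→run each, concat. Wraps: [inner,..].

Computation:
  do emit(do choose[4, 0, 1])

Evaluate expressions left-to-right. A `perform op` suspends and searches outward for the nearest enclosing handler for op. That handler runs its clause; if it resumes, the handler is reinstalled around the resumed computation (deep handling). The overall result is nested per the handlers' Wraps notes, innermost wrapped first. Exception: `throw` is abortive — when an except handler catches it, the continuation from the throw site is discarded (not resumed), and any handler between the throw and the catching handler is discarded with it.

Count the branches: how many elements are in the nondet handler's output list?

Answer: 3

Working:
choose[4, 0, 1] @ H2
  branch[0] choose=4:
    emit(4) @ H1 ⇒ out+=4
    H0 returns 0
    H1 returns [4, 0]
    H2 returns [[4, 0]]
  branch[1] choose=0:
    emit(0) @ H1 ⇒ out+=0
    H0 returns 0
    H1 returns [0, 0]
    H2 returns [[0, 0]]
  branch[2] choose=1:
    emit(1) @ H1 ⇒ out+=1
    H0 returns 0
    H1 returns [1, 0]
    H2 returns [[1, 0]]
= [[4, 0], [0, 0], [1, 0]]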